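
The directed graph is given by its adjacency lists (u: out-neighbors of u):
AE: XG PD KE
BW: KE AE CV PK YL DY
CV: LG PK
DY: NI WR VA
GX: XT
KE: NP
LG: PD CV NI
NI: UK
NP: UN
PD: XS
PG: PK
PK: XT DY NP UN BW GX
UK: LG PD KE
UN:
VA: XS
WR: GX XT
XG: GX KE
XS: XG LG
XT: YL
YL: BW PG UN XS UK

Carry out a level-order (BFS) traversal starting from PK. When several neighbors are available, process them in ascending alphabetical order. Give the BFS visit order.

PK → BW → DY → GX → NP → UN → XT → AE → CV → KE → YL → NI → VA → WR → PD → XG → LG → PG → UK → XS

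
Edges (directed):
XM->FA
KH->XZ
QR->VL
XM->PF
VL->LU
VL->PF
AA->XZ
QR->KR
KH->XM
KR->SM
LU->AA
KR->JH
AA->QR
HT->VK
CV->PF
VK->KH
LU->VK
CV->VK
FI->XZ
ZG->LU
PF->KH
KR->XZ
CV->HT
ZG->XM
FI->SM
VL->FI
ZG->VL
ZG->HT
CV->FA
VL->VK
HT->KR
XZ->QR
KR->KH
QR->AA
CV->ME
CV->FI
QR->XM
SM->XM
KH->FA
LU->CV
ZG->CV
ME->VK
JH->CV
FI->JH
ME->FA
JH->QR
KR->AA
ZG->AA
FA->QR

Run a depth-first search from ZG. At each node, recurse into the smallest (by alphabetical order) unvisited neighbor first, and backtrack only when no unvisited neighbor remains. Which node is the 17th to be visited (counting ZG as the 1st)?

Visit ZG
ZG → AA
AA → QR
QR → KR
KR → JH
JH → CV
CV → FA
CV → FI
FI → SM
SM → XM
XM → PF
PF → KH
KH → XZ
CV → HT
HT → VK
CV → ME
QR → VL
VL → LU

Visit order: ZG, AA, QR, KR, JH, CV, FA, FI, SM, XM, PF, KH, XZ, HT, VK, ME, VL, LU

VL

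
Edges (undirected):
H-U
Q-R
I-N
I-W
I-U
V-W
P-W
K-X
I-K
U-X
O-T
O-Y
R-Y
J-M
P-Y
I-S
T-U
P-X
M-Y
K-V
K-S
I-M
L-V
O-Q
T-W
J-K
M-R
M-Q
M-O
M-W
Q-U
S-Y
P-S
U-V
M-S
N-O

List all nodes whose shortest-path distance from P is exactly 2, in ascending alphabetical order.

Level 0: P
Level 1: S, W, X, Y
Level 2: I, K, M, O, R, T, U, V
Level 3: H, J, L, N, Q

I, K, M, O, R, T, U, V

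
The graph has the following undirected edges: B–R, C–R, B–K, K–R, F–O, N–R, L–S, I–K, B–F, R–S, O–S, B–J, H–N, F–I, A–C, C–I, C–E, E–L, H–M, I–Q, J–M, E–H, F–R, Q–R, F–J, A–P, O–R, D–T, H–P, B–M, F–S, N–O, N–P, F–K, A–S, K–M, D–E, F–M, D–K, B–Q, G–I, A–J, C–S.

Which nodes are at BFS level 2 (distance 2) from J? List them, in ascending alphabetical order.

C, H, I, K, O, P, Q, R, S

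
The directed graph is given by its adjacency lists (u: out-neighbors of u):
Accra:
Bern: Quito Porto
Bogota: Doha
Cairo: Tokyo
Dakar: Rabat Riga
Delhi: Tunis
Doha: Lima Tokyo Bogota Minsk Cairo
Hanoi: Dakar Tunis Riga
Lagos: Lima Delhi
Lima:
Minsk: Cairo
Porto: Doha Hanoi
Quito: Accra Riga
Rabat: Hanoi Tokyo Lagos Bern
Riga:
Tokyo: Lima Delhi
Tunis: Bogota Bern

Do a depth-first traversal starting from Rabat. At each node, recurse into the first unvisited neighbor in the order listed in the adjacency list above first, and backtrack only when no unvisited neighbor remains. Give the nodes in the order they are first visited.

Visit Rabat
Rabat → Hanoi
Hanoi → Dakar
Dakar → Riga
Hanoi → Tunis
Tunis → Bogota
Bogota → Doha
Doha → Lima
Doha → Tokyo
Tokyo → Delhi
Doha → Minsk
Minsk → Cairo
Tunis → Bern
Bern → Quito
Quito → Accra
Bern → Porto
Rabat → Lagos

Rabat -> Hanoi -> Dakar -> Riga -> Tunis -> Bogota -> Doha -> Lima -> Tokyo -> Delhi -> Minsk -> Cairo -> Bern -> Quito -> Accra -> Porto -> Lagos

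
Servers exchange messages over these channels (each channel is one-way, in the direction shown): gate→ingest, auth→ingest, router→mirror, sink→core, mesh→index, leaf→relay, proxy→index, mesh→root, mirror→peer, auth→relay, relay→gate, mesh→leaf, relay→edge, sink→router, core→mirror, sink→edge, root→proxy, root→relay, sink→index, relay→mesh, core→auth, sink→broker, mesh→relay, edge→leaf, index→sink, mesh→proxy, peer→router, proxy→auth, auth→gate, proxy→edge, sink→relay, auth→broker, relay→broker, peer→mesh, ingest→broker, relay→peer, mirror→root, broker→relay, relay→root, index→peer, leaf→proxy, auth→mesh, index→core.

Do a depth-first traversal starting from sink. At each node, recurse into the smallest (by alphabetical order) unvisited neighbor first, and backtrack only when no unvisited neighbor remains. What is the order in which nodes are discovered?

Visit sink
sink → broker
broker → relay
relay → edge
edge → leaf
leaf → proxy
proxy → auth
auth → gate
gate → ingest
auth → mesh
mesh → index
index → core
core → mirror
mirror → peer
peer → router
mirror → root

sink → broker → relay → edge → leaf → proxy → auth → gate → ingest → mesh → index → core → mirror → peer → router → root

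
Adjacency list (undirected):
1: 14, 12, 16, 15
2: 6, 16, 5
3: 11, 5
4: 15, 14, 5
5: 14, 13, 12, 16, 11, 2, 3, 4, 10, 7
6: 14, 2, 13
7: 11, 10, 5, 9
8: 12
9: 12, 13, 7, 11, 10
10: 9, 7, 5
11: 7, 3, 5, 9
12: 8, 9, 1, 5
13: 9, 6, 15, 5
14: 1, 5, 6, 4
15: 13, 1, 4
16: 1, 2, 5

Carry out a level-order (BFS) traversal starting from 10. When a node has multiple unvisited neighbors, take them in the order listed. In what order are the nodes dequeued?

Visit 10; enqueue 9, 7, 5 → queue [9, 7, 5]
Visit 9; enqueue 12, 13, 11 → queue [7, 5, 12, 13, 11]
Visit 7 → queue [5, 12, 13, 11]
Visit 5; enqueue 14, 16, 2, 3, 4 → queue [12, 13, 11, 14, 16, 2, 3, 4]
Visit 12; enqueue 8, 1 → queue [13, 11, 14, 16, 2, 3, 4, 8, 1]
Visit 13; enqueue 6, 15 → queue [11, 14, 16, 2, 3, 4, 8, 1, 6, 15]
Visit 11 → queue [14, 16, 2, 3, 4, 8, 1, 6, 15]
Visit 14 → queue [16, 2, 3, 4, 8, 1, 6, 15]
Visit 16 → queue [2, 3, 4, 8, 1, 6, 15]
Visit 2 → queue [3, 4, 8, 1, 6, 15]
Visit 3 → queue [4, 8, 1, 6, 15]
Visit 4 → queue [8, 1, 6, 15]
Visit 8 → queue [1, 6, 15]
Visit 1 → queue [6, 15]
Visit 6 → queue [15]
Visit 15 → queue []

10 -> 9 -> 7 -> 5 -> 12 -> 13 -> 11 -> 14 -> 16 -> 2 -> 3 -> 4 -> 8 -> 1 -> 6 -> 15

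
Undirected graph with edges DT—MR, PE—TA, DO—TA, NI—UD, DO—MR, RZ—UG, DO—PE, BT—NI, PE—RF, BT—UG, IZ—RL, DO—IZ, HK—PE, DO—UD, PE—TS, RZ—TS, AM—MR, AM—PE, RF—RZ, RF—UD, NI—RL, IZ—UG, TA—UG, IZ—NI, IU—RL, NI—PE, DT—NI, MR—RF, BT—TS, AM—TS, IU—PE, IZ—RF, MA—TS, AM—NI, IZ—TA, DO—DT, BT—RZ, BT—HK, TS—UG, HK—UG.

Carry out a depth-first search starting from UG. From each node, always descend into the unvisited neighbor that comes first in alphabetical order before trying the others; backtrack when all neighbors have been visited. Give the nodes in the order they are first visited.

UG BT HK PE AM MR DO DT NI IZ RF RZ TS MA UD RL IU TA

Visit UG
UG → BT
BT → HK
HK → PE
PE → AM
AM → MR
MR → DO
DO → DT
DT → NI
NI → IZ
IZ → RF
RF → RZ
RZ → TS
TS → MA
RF → UD
IZ → RL
RL → IU
IZ → TA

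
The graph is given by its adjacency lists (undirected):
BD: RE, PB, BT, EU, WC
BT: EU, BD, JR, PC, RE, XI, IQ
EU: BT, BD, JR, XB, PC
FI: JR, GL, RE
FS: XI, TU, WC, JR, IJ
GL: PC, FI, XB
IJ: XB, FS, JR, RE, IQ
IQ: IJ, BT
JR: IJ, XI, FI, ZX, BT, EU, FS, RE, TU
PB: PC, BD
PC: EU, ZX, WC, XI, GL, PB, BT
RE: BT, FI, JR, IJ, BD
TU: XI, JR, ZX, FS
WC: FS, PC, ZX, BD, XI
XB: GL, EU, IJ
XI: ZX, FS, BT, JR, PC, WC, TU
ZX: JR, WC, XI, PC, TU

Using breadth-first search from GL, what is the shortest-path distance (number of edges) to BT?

Level 0: GL
Level 1: FI, PC, XB
Level 2: BT, EU, IJ, JR, PB, RE, WC, XI, ZX
Level 3: BD, FS, IQ, TU
BT first appears at level 2.

2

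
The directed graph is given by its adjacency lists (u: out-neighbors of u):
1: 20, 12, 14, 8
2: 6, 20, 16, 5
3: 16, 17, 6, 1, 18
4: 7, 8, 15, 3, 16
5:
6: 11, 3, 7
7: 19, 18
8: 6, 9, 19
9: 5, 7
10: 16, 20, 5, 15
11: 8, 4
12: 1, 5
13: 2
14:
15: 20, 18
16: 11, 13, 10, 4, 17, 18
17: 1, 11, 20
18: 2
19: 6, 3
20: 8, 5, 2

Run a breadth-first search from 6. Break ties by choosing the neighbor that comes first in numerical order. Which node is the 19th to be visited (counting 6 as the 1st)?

9

Visit 6; enqueue 3, 7, 11 → queue [3, 7, 11]
Visit 3; enqueue 1, 16, 17, 18 → queue [7, 11, 1, 16, 17, 18]
Visit 7; enqueue 19 → queue [11, 1, 16, 17, 18, 19]
Visit 11; enqueue 4, 8 → queue [1, 16, 17, 18, 19, 4, 8]
Visit 1; enqueue 12, 14, 20 → queue [16, 17, 18, 19, 4, 8, 12, 14, 20]
Visit 16; enqueue 10, 13 → queue [17, 18, 19, 4, 8, 12, 14, 20, 10, 13]
Visit 17 → queue [18, 19, 4, 8, 12, 14, 20, 10, 13]
Visit 18; enqueue 2 → queue [19, 4, 8, 12, 14, 20, 10, 13, 2]
Visit 19 → queue [4, 8, 12, 14, 20, 10, 13, 2]
Visit 4; enqueue 15 → queue [8, 12, 14, 20, 10, 13, 2, 15]
Visit 8; enqueue 9 → queue [12, 14, 20, 10, 13, 2, 15, 9]
Visit 12; enqueue 5 → queue [14, 20, 10, 13, 2, 15, 9, 5]
Visit 14 → queue [20, 10, 13, 2, 15, 9, 5]
Visit 20 → queue [10, 13, 2, 15, 9, 5]
Visit 10 → queue [13, 2, 15, 9, 5]
Visit 13 → queue [2, 15, 9, 5]
Visit 2 → queue [15, 9, 5]
Visit 15 → queue [9, 5]
Visit 9 → queue [5]
Visit 5 → queue []

Visit order: 6, 3, 7, 11, 1, 16, 17, 18, 19, 4, 8, 12, 14, 20, 10, 13, 2, 15, 9, 5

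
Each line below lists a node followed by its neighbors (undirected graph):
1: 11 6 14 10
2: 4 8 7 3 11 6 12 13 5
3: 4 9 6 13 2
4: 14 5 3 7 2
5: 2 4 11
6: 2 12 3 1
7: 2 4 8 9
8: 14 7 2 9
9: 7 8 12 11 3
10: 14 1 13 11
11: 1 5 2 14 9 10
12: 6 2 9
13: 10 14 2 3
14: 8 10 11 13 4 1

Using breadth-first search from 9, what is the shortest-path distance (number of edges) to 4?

Level 0: 9
Level 1: 3, 7, 8, 11, 12
Level 2: 1, 2, 4, 5, 6, 10, 13, 14
4 first appears at level 2.

2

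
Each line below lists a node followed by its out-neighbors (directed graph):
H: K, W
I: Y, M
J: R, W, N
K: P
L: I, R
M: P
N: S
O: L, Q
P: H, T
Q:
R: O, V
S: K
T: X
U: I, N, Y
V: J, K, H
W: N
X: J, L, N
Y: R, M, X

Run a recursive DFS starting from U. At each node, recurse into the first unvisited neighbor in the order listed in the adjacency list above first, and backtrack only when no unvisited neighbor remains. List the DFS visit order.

U, I, Y, R, O, L, Q, V, J, W, N, S, K, P, H, T, X, M

Visit U
U → I
I → Y
Y → R
R → O
O → L
O → Q
R → V
V → J
J → W
W → N
N → S
S → K
K → P
P → H
P → T
T → X
Y → M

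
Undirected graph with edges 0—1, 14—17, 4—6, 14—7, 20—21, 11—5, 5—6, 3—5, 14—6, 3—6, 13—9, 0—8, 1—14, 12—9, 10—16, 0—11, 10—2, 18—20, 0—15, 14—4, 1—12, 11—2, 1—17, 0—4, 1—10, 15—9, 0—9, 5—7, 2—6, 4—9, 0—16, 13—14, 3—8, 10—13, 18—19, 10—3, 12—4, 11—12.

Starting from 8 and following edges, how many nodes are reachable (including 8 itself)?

18

BFS from 8 visits: 8, 0, 3, 1, 4, 9, 11, 15, 16, 5, 6, 10, 12, 14, 17, 13, 2, 7
Reachable nodes: 18 of 22 total.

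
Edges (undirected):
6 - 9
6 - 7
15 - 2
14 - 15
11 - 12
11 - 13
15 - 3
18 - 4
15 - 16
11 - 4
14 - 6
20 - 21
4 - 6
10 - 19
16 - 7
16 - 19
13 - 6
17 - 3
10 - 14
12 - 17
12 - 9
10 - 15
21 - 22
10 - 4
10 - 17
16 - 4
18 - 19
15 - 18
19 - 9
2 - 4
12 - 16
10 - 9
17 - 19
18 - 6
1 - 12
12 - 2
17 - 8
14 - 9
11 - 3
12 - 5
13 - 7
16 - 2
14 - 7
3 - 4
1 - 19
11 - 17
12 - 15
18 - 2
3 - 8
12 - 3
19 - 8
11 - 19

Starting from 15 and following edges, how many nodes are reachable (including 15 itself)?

19

BFS from 15 visits: 15, 18, 16, 14, 12, 10, 3, 2, 19, 6, 4, 7, 9, 17, 11, 5, 1, 8, 13
Reachable nodes: 19 of 22 total.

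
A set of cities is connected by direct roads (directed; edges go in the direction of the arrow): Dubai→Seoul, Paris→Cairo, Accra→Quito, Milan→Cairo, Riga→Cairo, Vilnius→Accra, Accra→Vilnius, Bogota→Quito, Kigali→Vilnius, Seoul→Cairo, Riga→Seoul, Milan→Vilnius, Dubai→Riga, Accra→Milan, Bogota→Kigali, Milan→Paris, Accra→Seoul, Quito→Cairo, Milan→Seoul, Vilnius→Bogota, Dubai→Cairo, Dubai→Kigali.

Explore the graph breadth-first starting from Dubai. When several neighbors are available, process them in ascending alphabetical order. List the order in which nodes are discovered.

Visit Dubai; enqueue Cairo, Kigali, Riga, Seoul → queue [Cairo, Kigali, Riga, Seoul]
Visit Cairo → queue [Kigali, Riga, Seoul]
Visit Kigali; enqueue Vilnius → queue [Riga, Seoul, Vilnius]
Visit Riga → queue [Seoul, Vilnius]
Visit Seoul → queue [Vilnius]
Visit Vilnius; enqueue Accra, Bogota → queue [Accra, Bogota]
Visit Accra; enqueue Milan, Quito → queue [Bogota, Milan, Quito]
Visit Bogota → queue [Milan, Quito]
Visit Milan; enqueue Paris → queue [Quito, Paris]
Visit Quito → queue [Paris]
Visit Paris → queue []

Dubai -> Cairo -> Kigali -> Riga -> Seoul -> Vilnius -> Accra -> Bogota -> Milan -> Quito -> Paris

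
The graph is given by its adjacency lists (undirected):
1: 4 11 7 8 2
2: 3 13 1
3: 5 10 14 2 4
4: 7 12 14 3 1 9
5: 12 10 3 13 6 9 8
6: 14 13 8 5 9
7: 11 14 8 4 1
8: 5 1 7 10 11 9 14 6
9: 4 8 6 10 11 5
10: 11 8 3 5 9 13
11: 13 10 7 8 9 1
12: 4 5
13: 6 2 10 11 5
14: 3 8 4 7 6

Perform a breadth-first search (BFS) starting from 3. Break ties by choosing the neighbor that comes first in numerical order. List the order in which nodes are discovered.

Visit 3; enqueue 2, 4, 5, 10, 14 → queue [2, 4, 5, 10, 14]
Visit 2; enqueue 1, 13 → queue [4, 5, 10, 14, 1, 13]
Visit 4; enqueue 7, 9, 12 → queue [5, 10, 14, 1, 13, 7, 9, 12]
Visit 5; enqueue 6, 8 → queue [10, 14, 1, 13, 7, 9, 12, 6, 8]
Visit 10; enqueue 11 → queue [14, 1, 13, 7, 9, 12, 6, 8, 11]
Visit 14 → queue [1, 13, 7, 9, 12, 6, 8, 11]
Visit 1 → queue [13, 7, 9, 12, 6, 8, 11]
Visit 13 → queue [7, 9, 12, 6, 8, 11]
Visit 7 → queue [9, 12, 6, 8, 11]
Visit 9 → queue [12, 6, 8, 11]
Visit 12 → queue [6, 8, 11]
Visit 6 → queue [8, 11]
Visit 8 → queue [11]
Visit 11 → queue []

3, 2, 4, 5, 10, 14, 1, 13, 7, 9, 12, 6, 8, 11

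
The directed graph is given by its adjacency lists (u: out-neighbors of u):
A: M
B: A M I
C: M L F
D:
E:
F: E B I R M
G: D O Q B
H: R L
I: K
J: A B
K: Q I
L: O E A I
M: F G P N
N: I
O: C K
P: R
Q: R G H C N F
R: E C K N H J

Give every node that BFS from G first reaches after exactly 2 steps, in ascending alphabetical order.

Level 0: G
Level 1: B, D, O, Q
Level 2: A, C, F, H, I, K, M, N, R
Level 3: E, J, L, P

A, C, F, H, I, K, M, N, R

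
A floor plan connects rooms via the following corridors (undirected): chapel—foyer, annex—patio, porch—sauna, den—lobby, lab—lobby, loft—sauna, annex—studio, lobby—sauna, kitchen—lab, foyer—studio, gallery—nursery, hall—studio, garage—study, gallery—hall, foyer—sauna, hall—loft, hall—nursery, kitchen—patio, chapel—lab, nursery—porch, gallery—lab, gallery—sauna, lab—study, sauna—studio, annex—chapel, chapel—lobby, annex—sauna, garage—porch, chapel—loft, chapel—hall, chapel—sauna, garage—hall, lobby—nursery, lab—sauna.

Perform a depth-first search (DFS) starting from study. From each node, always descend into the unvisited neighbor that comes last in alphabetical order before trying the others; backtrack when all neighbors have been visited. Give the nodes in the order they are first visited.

Visit study
study → lab
lab → sauna
sauna → studio
studio → hall
hall → nursery
nursery → porch
porch → garage
nursery → lobby
lobby → den
lobby → chapel
chapel → loft
chapel → foyer
chapel → annex
annex → patio
patio → kitchen
nursery → gallery

study lab sauna studio hall nursery porch garage lobby den chapel loft foyer annex patio kitchen gallery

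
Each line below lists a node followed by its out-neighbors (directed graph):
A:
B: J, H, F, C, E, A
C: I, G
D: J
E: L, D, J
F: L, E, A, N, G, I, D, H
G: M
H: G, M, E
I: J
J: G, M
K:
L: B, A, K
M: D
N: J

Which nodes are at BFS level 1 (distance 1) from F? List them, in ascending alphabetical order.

A, D, E, G, H, I, L, N

Level 0: F
Level 1: A, D, E, G, H, I, L, N
Level 2: B, J, K, M
Level 3: C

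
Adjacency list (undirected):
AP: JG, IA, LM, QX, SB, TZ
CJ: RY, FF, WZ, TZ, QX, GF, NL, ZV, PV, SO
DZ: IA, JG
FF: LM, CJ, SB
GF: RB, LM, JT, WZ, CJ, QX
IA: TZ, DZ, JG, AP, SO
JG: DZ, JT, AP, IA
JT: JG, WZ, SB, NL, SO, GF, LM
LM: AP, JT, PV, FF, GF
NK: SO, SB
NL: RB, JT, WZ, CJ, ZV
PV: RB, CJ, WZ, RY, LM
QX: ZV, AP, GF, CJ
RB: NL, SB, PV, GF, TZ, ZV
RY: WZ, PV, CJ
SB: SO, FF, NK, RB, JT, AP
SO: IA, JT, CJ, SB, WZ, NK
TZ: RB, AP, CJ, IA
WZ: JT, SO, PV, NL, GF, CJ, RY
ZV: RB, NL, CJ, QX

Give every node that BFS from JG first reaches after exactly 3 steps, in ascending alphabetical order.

Level 0: JG
Level 1: AP, DZ, IA, JT
Level 2: GF, LM, NL, QX, SB, SO, TZ, WZ
Level 3: CJ, FF, NK, PV, RB, RY, ZV

CJ, FF, NK, PV, RB, RY, ZV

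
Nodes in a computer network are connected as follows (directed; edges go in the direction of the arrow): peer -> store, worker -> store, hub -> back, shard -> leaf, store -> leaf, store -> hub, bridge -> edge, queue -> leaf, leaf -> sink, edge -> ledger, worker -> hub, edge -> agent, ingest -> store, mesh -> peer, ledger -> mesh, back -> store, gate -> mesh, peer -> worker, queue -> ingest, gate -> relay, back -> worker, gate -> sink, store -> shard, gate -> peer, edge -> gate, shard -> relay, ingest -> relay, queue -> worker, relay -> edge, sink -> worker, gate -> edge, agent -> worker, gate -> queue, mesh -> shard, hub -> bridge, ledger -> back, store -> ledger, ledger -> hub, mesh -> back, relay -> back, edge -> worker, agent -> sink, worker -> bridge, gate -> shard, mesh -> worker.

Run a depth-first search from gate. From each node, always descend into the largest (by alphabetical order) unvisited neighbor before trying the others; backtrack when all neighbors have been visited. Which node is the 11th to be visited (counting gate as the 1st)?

back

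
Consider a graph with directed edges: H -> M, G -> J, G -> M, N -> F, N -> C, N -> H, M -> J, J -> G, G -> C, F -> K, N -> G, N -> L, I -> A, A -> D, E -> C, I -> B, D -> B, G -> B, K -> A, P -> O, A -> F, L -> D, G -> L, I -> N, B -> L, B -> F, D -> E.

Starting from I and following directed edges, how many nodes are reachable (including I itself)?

BFS from I visits: I, A, B, N, D, F, L, C, G, H, E, K, J, M
Reachable nodes: 14 of 16 total.

14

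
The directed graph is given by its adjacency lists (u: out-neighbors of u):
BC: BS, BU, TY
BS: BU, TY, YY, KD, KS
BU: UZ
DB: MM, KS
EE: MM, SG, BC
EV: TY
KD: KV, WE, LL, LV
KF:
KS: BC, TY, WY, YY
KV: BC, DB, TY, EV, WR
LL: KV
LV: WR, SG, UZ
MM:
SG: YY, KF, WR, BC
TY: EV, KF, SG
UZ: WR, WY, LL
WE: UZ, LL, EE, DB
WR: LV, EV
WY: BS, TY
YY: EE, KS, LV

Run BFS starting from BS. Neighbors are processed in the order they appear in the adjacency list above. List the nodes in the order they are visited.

Visit BS; enqueue BU, TY, YY, KD, KS → queue [BU, TY, YY, KD, KS]
Visit BU; enqueue UZ → queue [TY, YY, KD, KS, UZ]
Visit TY; enqueue EV, KF, SG → queue [YY, KD, KS, UZ, EV, KF, SG]
Visit YY; enqueue EE, LV → queue [KD, KS, UZ, EV, KF, SG, EE, LV]
Visit KD; enqueue KV, WE, LL → queue [KS, UZ, EV, KF, SG, EE, LV, KV, WE, LL]
Visit KS; enqueue BC, WY → queue [UZ, EV, KF, SG, EE, LV, KV, WE, LL, BC, WY]
Visit UZ; enqueue WR → queue [EV, KF, SG, EE, LV, KV, WE, LL, BC, WY, WR]
Visit EV → queue [KF, SG, EE, LV, KV, WE, LL, BC, WY, WR]
Visit KF → queue [SG, EE, LV, KV, WE, LL, BC, WY, WR]
Visit SG → queue [EE, LV, KV, WE, LL, BC, WY, WR]
Visit EE; enqueue MM → queue [LV, KV, WE, LL, BC, WY, WR, MM]
Visit LV → queue [KV, WE, LL, BC, WY, WR, MM]
Visit KV; enqueue DB → queue [WE, LL, BC, WY, WR, MM, DB]
Visit WE → queue [LL, BC, WY, WR, MM, DB]
Visit LL → queue [BC, WY, WR, MM, DB]
Visit BC → queue [WY, WR, MM, DB]
Visit WY → queue [WR, MM, DB]
Visit WR → queue [MM, DB]
Visit MM → queue [DB]
Visit DB → queue []

BS -> BU -> TY -> YY -> KD -> KS -> UZ -> EV -> KF -> SG -> EE -> LV -> KV -> WE -> LL -> BC -> WY -> WR -> MM -> DB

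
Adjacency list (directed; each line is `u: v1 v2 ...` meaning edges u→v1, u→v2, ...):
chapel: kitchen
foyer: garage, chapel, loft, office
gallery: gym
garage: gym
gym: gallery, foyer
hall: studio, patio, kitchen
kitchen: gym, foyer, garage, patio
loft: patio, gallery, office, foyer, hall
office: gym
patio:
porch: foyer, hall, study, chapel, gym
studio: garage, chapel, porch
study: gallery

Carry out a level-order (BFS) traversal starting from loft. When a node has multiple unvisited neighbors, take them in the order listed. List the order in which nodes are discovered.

loft → patio → gallery → office → foyer → hall → gym → garage → chapel → studio → kitchen → porch → study

Visit loft; enqueue patio, gallery, office, foyer, hall → queue [patio, gallery, office, foyer, hall]
Visit patio → queue [gallery, office, foyer, hall]
Visit gallery; enqueue gym → queue [office, foyer, hall, gym]
Visit office → queue [foyer, hall, gym]
Visit foyer; enqueue garage, chapel → queue [hall, gym, garage, chapel]
Visit hall; enqueue studio, kitchen → queue [gym, garage, chapel, studio, kitchen]
Visit gym → queue [garage, chapel, studio, kitchen]
Visit garage → queue [chapel, studio, kitchen]
Visit chapel → queue [studio, kitchen]
Visit studio; enqueue porch → queue [kitchen, porch]
Visit kitchen → queue [porch]
Visit porch; enqueue study → queue [study]
Visit study → queue []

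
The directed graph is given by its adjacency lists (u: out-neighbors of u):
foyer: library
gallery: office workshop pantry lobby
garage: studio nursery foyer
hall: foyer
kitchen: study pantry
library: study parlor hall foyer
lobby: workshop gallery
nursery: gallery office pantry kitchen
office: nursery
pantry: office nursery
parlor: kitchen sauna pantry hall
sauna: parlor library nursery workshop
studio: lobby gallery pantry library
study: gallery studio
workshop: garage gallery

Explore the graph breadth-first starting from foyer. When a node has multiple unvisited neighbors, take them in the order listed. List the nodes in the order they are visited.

Visit foyer; enqueue library → queue [library]
Visit library; enqueue study, parlor, hall → queue [study, parlor, hall]
Visit study; enqueue gallery, studio → queue [parlor, hall, gallery, studio]
Visit parlor; enqueue kitchen, sauna, pantry → queue [hall, gallery, studio, kitchen, sauna, pantry]
Visit hall → queue [gallery, studio, kitchen, sauna, pantry]
Visit gallery; enqueue office, workshop, lobby → queue [studio, kitchen, sauna, pantry, office, workshop, lobby]
Visit studio → queue [kitchen, sauna, pantry, office, workshop, lobby]
Visit kitchen → queue [sauna, pantry, office, workshop, lobby]
Visit sauna; enqueue nursery → queue [pantry, office, workshop, lobby, nursery]
Visit pantry → queue [office, workshop, lobby, nursery]
Visit office → queue [workshop, lobby, nursery]
Visit workshop; enqueue garage → queue [lobby, nursery, garage]
Visit lobby → queue [nursery, garage]
Visit nursery → queue [garage]
Visit garage → queue []

foyer, library, study, parlor, hall, gallery, studio, kitchen, sauna, pantry, office, workshop, lobby, nursery, garage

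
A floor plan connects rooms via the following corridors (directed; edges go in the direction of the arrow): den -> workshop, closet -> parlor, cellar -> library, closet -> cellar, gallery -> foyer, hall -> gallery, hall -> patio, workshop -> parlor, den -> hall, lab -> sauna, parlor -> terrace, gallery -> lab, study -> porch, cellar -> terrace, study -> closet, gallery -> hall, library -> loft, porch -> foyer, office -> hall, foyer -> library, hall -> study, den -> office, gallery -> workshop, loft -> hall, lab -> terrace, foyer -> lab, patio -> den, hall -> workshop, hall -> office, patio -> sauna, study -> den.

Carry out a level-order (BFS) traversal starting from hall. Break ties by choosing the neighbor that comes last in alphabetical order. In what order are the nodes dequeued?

hall, workshop, study, patio, office, gallery, parlor, porch, den, closet, sauna, lab, foyer, terrace, cellar, library, loft

Visit hall; enqueue workshop, study, patio, office, gallery → queue [workshop, study, patio, office, gallery]
Visit workshop; enqueue parlor → queue [study, patio, office, gallery, parlor]
Visit study; enqueue porch, den, closet → queue [patio, office, gallery, parlor, porch, den, closet]
Visit patio; enqueue sauna → queue [office, gallery, parlor, porch, den, closet, sauna]
Visit office → queue [gallery, parlor, porch, den, closet, sauna]
Visit gallery; enqueue lab, foyer → queue [parlor, porch, den, closet, sauna, lab, foyer]
Visit parlor; enqueue terrace → queue [porch, den, closet, sauna, lab, foyer, terrace]
Visit porch → queue [den, closet, sauna, lab, foyer, terrace]
Visit den → queue [closet, sauna, lab, foyer, terrace]
Visit closet; enqueue cellar → queue [sauna, lab, foyer, terrace, cellar]
Visit sauna → queue [lab, foyer, terrace, cellar]
Visit lab → queue [foyer, terrace, cellar]
Visit foyer; enqueue library → queue [terrace, cellar, library]
Visit terrace → queue [cellar, library]
Visit cellar → queue [library]
Visit library; enqueue loft → queue [loft]
Visit loft → queue []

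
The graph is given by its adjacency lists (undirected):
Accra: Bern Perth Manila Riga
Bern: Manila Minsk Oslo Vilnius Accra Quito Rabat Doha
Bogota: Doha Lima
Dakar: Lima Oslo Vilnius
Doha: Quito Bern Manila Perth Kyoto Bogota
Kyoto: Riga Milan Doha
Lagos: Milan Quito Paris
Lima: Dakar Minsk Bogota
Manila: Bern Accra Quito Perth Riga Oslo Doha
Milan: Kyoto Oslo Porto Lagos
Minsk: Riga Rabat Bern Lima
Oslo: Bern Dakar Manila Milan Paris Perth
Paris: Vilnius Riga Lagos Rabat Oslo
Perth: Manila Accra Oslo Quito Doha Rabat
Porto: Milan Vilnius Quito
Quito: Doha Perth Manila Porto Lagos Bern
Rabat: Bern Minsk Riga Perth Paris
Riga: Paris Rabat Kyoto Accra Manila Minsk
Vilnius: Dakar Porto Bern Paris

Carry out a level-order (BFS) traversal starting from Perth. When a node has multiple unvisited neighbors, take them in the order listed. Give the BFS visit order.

Perth -> Manila -> Accra -> Oslo -> Quito -> Doha -> Rabat -> Bern -> Riga -> Dakar -> Milan -> Paris -> Porto -> Lagos -> Kyoto -> Bogota -> Minsk -> Vilnius -> Lima

Visit Perth; enqueue Manila, Accra, Oslo, Quito, Doha, Rabat → queue [Manila, Accra, Oslo, Quito, Doha, Rabat]
Visit Manila; enqueue Bern, Riga → queue [Accra, Oslo, Quito, Doha, Rabat, Bern, Riga]
Visit Accra → queue [Oslo, Quito, Doha, Rabat, Bern, Riga]
Visit Oslo; enqueue Dakar, Milan, Paris → queue [Quito, Doha, Rabat, Bern, Riga, Dakar, Milan, Paris]
Visit Quito; enqueue Porto, Lagos → queue [Doha, Rabat, Bern, Riga, Dakar, Milan, Paris, Porto, Lagos]
Visit Doha; enqueue Kyoto, Bogota → queue [Rabat, Bern, Riga, Dakar, Milan, Paris, Porto, Lagos, Kyoto, Bogota]
Visit Rabat; enqueue Minsk → queue [Bern, Riga, Dakar, Milan, Paris, Porto, Lagos, Kyoto, Bogota, Minsk]
Visit Bern; enqueue Vilnius → queue [Riga, Dakar, Milan, Paris, Porto, Lagos, Kyoto, Bogota, Minsk, Vilnius]
Visit Riga → queue [Dakar, Milan, Paris, Porto, Lagos, Kyoto, Bogota, Minsk, Vilnius]
Visit Dakar; enqueue Lima → queue [Milan, Paris, Porto, Lagos, Kyoto, Bogota, Minsk, Vilnius, Lima]
Visit Milan → queue [Paris, Porto, Lagos, Kyoto, Bogota, Minsk, Vilnius, Lima]
Visit Paris → queue [Porto, Lagos, Kyoto, Bogota, Minsk, Vilnius, Lima]
Visit Porto → queue [Lagos, Kyoto, Bogota, Minsk, Vilnius, Lima]
Visit Lagos → queue [Kyoto, Bogota, Minsk, Vilnius, Lima]
Visit Kyoto → queue [Bogota, Minsk, Vilnius, Lima]
Visit Bogota → queue [Minsk, Vilnius, Lima]
Visit Minsk → queue [Vilnius, Lima]
Visit Vilnius → queue [Lima]
Visit Lima → queue []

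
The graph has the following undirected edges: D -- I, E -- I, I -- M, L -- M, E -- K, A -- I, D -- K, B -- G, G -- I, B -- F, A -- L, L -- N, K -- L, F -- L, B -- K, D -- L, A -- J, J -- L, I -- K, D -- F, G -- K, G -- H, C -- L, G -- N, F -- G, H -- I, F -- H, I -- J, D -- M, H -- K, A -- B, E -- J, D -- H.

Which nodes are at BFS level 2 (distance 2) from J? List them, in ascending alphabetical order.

B, C, D, F, G, H, K, M, N

Level 0: J
Level 1: A, E, I, L
Level 2: B, C, D, F, G, H, K, M, N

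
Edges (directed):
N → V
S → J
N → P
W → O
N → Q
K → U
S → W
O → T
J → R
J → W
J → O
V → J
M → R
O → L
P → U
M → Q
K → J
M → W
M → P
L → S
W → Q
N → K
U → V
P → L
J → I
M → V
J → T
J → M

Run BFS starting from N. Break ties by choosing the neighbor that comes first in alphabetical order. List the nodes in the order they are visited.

N, K, P, Q, V, J, U, L, I, M, O, R, T, W, S

Visit N; enqueue K, P, Q, V → queue [K, P, Q, V]
Visit K; enqueue J, U → queue [P, Q, V, J, U]
Visit P; enqueue L → queue [Q, V, J, U, L]
Visit Q → queue [V, J, U, L]
Visit V → queue [J, U, L]
Visit J; enqueue I, M, O, R, T, W → queue [U, L, I, M, O, R, T, W]
Visit U → queue [L, I, M, O, R, T, W]
Visit L; enqueue S → queue [I, M, O, R, T, W, S]
Visit I → queue [M, O, R, T, W, S]
Visit M → queue [O, R, T, W, S]
Visit O → queue [R, T, W, S]
Visit R → queue [T, W, S]
Visit T → queue [W, S]
Visit W → queue [S]
Visit S → queue []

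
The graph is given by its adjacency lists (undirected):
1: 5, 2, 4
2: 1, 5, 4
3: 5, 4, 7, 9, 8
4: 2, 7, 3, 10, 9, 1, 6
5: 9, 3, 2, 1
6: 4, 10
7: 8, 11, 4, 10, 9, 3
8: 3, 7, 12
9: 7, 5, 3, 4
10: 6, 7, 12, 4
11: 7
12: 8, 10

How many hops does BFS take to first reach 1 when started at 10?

2

Level 0: 10
Level 1: 4, 6, 7, 12
Level 2: 1, 2, 3, 8, 9, 11
Level 3: 5
1 first appears at level 2.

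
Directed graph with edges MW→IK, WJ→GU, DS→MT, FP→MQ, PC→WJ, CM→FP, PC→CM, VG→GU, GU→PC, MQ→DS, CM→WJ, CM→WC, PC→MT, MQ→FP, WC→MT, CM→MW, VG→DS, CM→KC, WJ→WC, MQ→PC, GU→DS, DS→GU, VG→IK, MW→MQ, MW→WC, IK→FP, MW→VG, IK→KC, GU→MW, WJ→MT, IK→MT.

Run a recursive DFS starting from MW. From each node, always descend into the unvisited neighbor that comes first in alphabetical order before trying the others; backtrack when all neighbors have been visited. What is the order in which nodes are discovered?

MW -> IK -> FP -> MQ -> DS -> GU -> PC -> CM -> KC -> WC -> MT -> WJ -> VG

Visit MW
MW → IK
IK → FP
FP → MQ
MQ → DS
DS → GU
GU → PC
PC → CM
CM → KC
CM → WC
WC → MT
CM → WJ
MW → VG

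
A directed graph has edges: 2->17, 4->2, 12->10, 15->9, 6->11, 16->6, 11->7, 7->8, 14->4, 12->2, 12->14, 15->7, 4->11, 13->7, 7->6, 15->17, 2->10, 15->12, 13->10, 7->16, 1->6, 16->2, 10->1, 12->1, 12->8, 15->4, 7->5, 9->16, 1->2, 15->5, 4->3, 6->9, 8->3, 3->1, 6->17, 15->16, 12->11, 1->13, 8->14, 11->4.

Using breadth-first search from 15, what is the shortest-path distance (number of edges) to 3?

Level 0: 15
Level 1: 4, 5, 7, 9, 12, 16, 17
Level 2: 1, 2, 3, 6, 8, 10, 11, 14
Level 3: 13
3 first appears at level 2.

2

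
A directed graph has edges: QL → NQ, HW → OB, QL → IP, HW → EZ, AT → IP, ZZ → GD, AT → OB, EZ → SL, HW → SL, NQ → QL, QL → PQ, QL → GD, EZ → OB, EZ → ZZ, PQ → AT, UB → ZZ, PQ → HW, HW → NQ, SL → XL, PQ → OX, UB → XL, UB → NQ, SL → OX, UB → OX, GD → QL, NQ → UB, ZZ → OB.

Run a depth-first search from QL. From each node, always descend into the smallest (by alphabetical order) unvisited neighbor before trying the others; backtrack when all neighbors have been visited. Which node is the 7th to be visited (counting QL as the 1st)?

XL

Visit QL
QL → GD
QL → IP
QL → NQ
NQ → UB
UB → OX
UB → XL
UB → ZZ
ZZ → OB
QL → PQ
PQ → AT
PQ → HW
HW → EZ
EZ → SL

Visit order: QL, GD, IP, NQ, UB, OX, XL, ZZ, OB, PQ, AT, HW, EZ, SL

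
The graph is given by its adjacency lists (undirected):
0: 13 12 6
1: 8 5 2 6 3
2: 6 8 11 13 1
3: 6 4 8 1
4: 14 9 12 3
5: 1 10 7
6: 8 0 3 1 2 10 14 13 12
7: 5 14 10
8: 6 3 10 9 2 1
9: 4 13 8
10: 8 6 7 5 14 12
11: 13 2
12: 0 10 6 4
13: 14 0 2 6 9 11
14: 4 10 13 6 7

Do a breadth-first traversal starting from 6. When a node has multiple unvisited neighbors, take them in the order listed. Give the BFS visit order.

6 -> 8 -> 0 -> 3 -> 1 -> 2 -> 10 -> 14 -> 13 -> 12 -> 9 -> 4 -> 5 -> 11 -> 7

Visit 6; enqueue 8, 0, 3, 1, 2, 10, 14, 13, 12 → queue [8, 0, 3, 1, 2, 10, 14, 13, 12]
Visit 8; enqueue 9 → queue [0, 3, 1, 2, 10, 14, 13, 12, 9]
Visit 0 → queue [3, 1, 2, 10, 14, 13, 12, 9]
Visit 3; enqueue 4 → queue [1, 2, 10, 14, 13, 12, 9, 4]
Visit 1; enqueue 5 → queue [2, 10, 14, 13, 12, 9, 4, 5]
Visit 2; enqueue 11 → queue [10, 14, 13, 12, 9, 4, 5, 11]
Visit 10; enqueue 7 → queue [14, 13, 12, 9, 4, 5, 11, 7]
Visit 14 → queue [13, 12, 9, 4, 5, 11, 7]
Visit 13 → queue [12, 9, 4, 5, 11, 7]
Visit 12 → queue [9, 4, 5, 11, 7]
Visit 9 → queue [4, 5, 11, 7]
Visit 4 → queue [5, 11, 7]
Visit 5 → queue [11, 7]
Visit 11 → queue [7]
Visit 7 → queue []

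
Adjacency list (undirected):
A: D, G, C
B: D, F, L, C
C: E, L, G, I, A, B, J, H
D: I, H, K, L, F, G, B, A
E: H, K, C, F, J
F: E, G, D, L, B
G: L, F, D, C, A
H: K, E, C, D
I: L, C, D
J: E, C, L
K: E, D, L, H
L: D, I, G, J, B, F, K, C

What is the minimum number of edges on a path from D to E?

Level 0: D
Level 1: A, B, F, G, H, I, K, L
Level 2: C, E, J
E first appears at level 2.

2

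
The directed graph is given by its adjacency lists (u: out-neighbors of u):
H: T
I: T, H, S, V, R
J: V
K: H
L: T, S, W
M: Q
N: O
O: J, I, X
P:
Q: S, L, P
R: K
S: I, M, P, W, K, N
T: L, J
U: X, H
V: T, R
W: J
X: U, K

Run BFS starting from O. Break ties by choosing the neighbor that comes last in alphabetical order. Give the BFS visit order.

Visit O; enqueue X, J, I → queue [X, J, I]
Visit X; enqueue U, K → queue [J, I, U, K]
Visit J; enqueue V → queue [I, U, K, V]
Visit I; enqueue T, S, R, H → queue [U, K, V, T, S, R, H]
Visit U → queue [K, V, T, S, R, H]
Visit K → queue [V, T, S, R, H]
Visit V → queue [T, S, R, H]
Visit T; enqueue L → queue [S, R, H, L]
Visit S; enqueue W, P, N, M → queue [R, H, L, W, P, N, M]
Visit R → queue [H, L, W, P, N, M]
Visit H → queue [L, W, P, N, M]
Visit L → queue [W, P, N, M]
Visit W → queue [P, N, M]
Visit P → queue [N, M]
Visit N → queue [M]
Visit M; enqueue Q → queue [Q]
Visit Q → queue []

O, X, J, I, U, K, V, T, S, R, H, L, W, P, N, M, Q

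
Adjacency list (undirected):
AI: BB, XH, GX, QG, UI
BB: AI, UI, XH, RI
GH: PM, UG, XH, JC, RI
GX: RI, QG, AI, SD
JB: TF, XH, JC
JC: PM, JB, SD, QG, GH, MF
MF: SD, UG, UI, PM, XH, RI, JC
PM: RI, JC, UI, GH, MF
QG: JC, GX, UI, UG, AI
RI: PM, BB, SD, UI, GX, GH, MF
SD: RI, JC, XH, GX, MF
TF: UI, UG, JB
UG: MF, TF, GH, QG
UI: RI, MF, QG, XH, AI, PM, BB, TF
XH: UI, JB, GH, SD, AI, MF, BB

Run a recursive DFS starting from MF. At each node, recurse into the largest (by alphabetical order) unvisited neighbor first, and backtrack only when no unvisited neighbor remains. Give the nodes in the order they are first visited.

MF, XH, UI, TF, UG, QG, JC, SD, RI, PM, GH, GX, AI, BB, JB

Visit MF
MF → XH
XH → UI
UI → TF
TF → UG
UG → QG
QG → JC
JC → SD
SD → RI
RI → PM
PM → GH
RI → GX
GX → AI
AI → BB
JC → JB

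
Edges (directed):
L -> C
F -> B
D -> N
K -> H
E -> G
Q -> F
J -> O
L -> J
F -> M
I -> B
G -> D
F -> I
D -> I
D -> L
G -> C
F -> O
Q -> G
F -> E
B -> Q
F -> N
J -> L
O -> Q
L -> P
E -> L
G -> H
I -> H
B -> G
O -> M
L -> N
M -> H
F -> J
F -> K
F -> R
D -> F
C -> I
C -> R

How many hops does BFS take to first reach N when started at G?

Level 0: G
Level 1: C, D, H
Level 2: F, I, L, N, R
Level 3: B, E, J, K, M, O, P
Level 4: Q
N first appears at level 2.

2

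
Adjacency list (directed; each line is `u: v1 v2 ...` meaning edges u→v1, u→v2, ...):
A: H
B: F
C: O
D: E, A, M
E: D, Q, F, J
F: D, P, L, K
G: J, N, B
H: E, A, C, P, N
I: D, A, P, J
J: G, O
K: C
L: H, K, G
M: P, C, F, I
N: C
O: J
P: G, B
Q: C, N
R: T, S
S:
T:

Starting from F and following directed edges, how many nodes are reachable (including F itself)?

BFS from F visits: F, D, K, L, P, A, E, M, C, G, H, B, J, Q, I, O, N
Reachable nodes: 17 of 20 total.

17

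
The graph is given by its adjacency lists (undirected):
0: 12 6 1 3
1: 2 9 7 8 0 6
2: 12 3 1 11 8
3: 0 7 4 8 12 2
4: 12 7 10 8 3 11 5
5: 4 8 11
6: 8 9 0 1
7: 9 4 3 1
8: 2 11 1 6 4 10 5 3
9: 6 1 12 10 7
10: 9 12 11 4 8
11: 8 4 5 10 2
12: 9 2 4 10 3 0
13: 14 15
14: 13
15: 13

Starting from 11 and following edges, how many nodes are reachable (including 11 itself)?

13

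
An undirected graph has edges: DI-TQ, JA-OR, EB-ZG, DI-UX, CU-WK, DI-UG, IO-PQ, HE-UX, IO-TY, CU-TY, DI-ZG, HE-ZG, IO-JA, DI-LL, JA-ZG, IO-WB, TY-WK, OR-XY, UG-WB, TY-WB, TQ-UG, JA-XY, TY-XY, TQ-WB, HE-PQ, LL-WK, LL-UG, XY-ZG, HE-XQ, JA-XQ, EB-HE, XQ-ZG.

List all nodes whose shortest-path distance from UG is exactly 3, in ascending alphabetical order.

CU, EB, HE, JA, PQ, XQ, XY

Level 0: UG
Level 1: DI, LL, TQ, WB
Level 2: IO, TY, UX, WK, ZG
Level 3: CU, EB, HE, JA, PQ, XQ, XY
Level 4: OR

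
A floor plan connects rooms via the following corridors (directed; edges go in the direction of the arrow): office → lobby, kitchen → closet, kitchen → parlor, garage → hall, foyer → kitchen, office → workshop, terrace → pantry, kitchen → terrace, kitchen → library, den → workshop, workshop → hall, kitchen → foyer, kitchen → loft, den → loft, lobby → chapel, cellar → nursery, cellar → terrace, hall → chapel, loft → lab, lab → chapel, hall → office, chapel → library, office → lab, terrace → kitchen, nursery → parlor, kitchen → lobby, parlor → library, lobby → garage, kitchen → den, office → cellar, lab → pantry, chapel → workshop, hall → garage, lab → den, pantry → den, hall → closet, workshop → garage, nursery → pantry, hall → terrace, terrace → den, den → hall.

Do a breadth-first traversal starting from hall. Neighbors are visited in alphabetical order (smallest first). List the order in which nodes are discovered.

hall chapel closet garage office terrace library workshop cellar lab lobby den kitchen pantry nursery loft foyer parlor

Visit hall; enqueue chapel, closet, garage, office, terrace → queue [chapel, closet, garage, office, terrace]
Visit chapel; enqueue library, workshop → queue [closet, garage, office, terrace, library, workshop]
Visit closet → queue [garage, office, terrace, library, workshop]
Visit garage → queue [office, terrace, library, workshop]
Visit office; enqueue cellar, lab, lobby → queue [terrace, library, workshop, cellar, lab, lobby]
Visit terrace; enqueue den, kitchen, pantry → queue [library, workshop, cellar, lab, lobby, den, kitchen, pantry]
Visit library → queue [workshop, cellar, lab, lobby, den, kitchen, pantry]
Visit workshop → queue [cellar, lab, lobby, den, kitchen, pantry]
Visit cellar; enqueue nursery → queue [lab, lobby, den, kitchen, pantry, nursery]
Visit lab → queue [lobby, den, kitchen, pantry, nursery]
Visit lobby → queue [den, kitchen, pantry, nursery]
Visit den; enqueue loft → queue [kitchen, pantry, nursery, loft]
Visit kitchen; enqueue foyer, parlor → queue [pantry, nursery, loft, foyer, parlor]
Visit pantry → queue [nursery, loft, foyer, parlor]
Visit nursery → queue [loft, foyer, parlor]
Visit loft → queue [foyer, parlor]
Visit foyer → queue [parlor]
Visit parlor → queue []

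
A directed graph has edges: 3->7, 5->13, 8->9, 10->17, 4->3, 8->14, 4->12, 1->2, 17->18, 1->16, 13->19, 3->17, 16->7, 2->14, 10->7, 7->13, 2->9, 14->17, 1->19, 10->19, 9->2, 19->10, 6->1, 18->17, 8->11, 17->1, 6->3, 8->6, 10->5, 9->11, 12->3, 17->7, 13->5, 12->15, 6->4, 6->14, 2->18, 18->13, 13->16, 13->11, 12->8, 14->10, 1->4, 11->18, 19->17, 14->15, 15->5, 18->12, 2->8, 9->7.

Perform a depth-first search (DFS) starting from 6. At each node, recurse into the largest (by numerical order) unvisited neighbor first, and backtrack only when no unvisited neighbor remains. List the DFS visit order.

Visit 6
6 → 14
14 → 17
17 → 18
18 → 13
13 → 19
19 → 10
10 → 7
10 → 5
13 → 16
13 → 11
18 → 12
12 → 15
12 → 8
8 → 9
9 → 2
12 → 3
17 → 1
1 → 4

6 14 17 18 13 19 10 7 5 16 11 12 15 8 9 2 3 1 4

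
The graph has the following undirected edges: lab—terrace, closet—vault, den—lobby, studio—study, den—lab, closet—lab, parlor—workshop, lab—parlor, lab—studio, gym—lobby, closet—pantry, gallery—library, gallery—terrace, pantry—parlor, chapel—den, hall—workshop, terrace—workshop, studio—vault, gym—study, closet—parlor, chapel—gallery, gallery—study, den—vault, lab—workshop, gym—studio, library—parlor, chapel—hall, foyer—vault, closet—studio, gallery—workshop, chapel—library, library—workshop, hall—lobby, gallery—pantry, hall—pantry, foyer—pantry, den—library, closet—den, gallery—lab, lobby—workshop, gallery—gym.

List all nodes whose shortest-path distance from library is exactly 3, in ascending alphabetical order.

Level 0: library
Level 1: chapel, den, gallery, parlor, workshop
Level 2: closet, gym, hall, lab, lobby, pantry, study, terrace, vault
Level 3: foyer, studio

foyer, studio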